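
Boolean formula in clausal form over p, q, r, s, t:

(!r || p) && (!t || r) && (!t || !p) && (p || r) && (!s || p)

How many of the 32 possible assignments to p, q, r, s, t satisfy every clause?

Split on p, then r.
  p=T, r=T: remaining (q,s,t) ∈ {(F,F,F); (F,T,F); (T,F,F); (T,T,F)} — 4.
  p=T, r=F: remaining (q,s,t) ∈ {(F,F,F); (F,T,F); (T,F,F); (T,T,F)} — 4.
  p=F, r=T: a clause becomes empty — 0.
  p=F, r=F: a clause becomes empty — 0.
Total: 4 + 4 + 0 + 0 = 8.

8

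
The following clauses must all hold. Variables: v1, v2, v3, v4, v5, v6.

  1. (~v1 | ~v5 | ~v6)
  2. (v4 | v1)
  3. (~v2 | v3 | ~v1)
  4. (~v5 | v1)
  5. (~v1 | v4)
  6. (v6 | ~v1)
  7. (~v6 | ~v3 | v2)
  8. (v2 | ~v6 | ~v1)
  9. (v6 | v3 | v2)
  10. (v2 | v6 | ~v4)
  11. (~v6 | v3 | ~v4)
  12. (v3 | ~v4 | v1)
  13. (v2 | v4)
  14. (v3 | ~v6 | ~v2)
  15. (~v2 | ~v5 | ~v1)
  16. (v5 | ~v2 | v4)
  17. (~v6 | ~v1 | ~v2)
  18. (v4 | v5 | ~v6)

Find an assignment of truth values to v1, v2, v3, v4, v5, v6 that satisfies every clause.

v1=F, v2=T, v3=T, v4=T, v5=F, v6=T

Try v1 = False.
  then v4 is forced to True.
  then v5 is forced to False.
  then v3 is forced to True.
The remaining clauses are satisfied by v2 = True, v6 = True.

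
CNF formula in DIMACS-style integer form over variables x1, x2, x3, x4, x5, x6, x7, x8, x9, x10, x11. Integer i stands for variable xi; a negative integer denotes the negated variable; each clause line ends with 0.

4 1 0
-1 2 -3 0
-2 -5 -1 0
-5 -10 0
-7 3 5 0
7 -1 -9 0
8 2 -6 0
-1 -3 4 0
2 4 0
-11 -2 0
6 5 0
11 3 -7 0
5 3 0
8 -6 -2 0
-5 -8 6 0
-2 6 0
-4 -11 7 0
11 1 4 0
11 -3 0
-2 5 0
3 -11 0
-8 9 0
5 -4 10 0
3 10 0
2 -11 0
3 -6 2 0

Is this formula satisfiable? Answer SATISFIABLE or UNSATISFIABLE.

x2 = True:
  propagation gives x11=False, x6=True, x8=True, x3=False; an empty clause results — contradiction.
x2 = False:
  propagation gives x4=True, x11=False, x3=False, x7=False; an empty clause results — contradiction.
Every branch closes, so no satisfying assignment exists.

UNSATISFIABLE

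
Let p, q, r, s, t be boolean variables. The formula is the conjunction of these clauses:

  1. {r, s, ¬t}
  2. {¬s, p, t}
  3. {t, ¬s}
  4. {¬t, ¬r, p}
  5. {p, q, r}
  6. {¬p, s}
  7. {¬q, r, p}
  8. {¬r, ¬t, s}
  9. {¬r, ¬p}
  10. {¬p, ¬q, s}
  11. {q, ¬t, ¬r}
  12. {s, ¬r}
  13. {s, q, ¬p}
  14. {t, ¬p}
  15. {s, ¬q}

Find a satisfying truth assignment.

p = True, q = True, r = False, s = True, t = True

Try p = True.
  then s is forced to True.
  then t is forced to True.
  then r is forced to False.
q is now unconstrained; take q = True.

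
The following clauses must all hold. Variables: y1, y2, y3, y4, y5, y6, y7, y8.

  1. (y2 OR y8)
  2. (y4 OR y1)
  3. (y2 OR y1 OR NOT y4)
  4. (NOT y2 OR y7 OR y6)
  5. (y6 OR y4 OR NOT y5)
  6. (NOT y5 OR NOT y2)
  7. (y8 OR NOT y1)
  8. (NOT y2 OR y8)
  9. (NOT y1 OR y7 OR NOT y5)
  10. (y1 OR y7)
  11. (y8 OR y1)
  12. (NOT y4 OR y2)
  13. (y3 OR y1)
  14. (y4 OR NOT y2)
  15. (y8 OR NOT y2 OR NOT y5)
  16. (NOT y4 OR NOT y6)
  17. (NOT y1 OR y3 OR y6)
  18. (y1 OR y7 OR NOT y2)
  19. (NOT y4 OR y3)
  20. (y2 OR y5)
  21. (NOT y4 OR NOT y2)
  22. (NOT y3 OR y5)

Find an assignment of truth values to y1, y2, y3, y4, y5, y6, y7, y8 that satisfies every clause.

y7 occurs only positively in the remaining clauses — set y7 = True.
Pure literal: y8 appears only positively; assign y8 = True.
Branch on y1: take y1 = True.
Try y2 = False.
  then y4 is forced to False.
  then y5 is forced to True.
  then y6 is forced to True.
y3 is now unconstrained; take y3 = True.
Every clause has at least one true literal under this assignment.

y1=True, y2=False, y3=True, y4=False, y5=True, y6=True, y7=True, y8=True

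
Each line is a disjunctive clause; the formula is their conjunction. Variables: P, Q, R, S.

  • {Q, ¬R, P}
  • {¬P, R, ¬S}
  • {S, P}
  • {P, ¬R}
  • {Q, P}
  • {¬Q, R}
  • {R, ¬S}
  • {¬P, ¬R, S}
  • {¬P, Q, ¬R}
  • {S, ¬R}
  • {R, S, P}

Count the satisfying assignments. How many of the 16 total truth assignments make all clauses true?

Satisfying assignments:
  P=1 Q=0 R=0 S=0
  P=1 Q=1 R=1 S=1
That's 2 in total.

2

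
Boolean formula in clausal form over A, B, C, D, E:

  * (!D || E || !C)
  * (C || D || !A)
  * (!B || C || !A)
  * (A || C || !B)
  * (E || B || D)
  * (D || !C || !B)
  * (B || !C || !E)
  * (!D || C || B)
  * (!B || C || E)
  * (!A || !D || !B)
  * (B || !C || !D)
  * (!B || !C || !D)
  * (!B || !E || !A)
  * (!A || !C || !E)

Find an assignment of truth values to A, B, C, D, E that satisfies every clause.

A=F, B=F, C=F, D=F, E=T

Check each clause:
  1. (!C || !D || E) — E is true.
  2. (D || C || !A) — !A is true.
  3. (!B || C || !A) — !B is true.
  4. (!B || C || A) — !B is true.
  5. (E || D || B) — E is true.
  6. (!C || !B || D) — !C is true.
  7. (!C || !E || B) — !C is true.
  8. (!D || B || C) — !D is true.
  9. (E || C || !B) — E is true.
  10. (!A || !B || !D) — !D is true.
  11. (B || !C || !D) — !D is true.
  12. (!B || !C || !D) — !D is true.
  13. (!E || !B || !A) — !A is true.
  14. (!C || !E || !A) — !C is true.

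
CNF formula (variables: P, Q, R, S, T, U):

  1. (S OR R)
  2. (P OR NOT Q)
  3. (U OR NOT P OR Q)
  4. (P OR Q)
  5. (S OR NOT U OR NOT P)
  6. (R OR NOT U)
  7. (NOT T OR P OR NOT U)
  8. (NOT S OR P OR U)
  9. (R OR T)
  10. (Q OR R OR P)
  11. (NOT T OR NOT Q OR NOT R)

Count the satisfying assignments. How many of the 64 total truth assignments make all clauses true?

6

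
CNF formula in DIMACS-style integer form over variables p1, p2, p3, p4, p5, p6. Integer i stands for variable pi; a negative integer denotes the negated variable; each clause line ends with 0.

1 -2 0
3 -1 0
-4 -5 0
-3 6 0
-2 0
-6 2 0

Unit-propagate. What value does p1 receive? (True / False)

False

(~p2) stands alone — p2 = False.
In (p2 | ~p6), p2 is now false; ~p6 must hold, so p6 = False.
In (p6 | ~p3), p6 is now false; ~p3 must hold, so p3 = False.
(~p1 | p3): since p3 = False, the clause reduces to (~p1). p1 = False.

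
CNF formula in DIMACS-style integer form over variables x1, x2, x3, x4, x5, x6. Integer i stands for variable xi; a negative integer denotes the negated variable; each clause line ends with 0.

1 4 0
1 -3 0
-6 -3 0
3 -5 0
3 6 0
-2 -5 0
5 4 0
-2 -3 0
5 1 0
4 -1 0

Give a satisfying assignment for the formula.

Pure literal: x4 appears only positively; assign x4 = True.
Set x1 = True and propagate.
Branch on x2: take x2 = True.
  then x5 is forced to False.
  then x3 is forced to False.
  then x6 is forced to True.
Every clause has at least one true literal under this assignment.

x1=True, x2=True, x3=False, x4=True, x5=False, x6=True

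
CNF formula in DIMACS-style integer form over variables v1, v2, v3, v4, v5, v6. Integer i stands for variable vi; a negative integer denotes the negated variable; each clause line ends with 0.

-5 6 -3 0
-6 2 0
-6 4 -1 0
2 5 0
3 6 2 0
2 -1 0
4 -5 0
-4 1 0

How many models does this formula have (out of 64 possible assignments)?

13

Split on v2, then v6.
  v2=1, v6=1: v3 free; 3 ways for (v1,v4,v5) × 2^1 = 6.
  v2=1, v6=0: 7 of the 16 assignments to (v1,v3,v4,v5) work.
  v2=0, v6=1: a clause becomes empty — 0.
  v2=0, v6=0: a clause becomes empty — 0.
Total: 6 + 7 + 0 + 0 = 13.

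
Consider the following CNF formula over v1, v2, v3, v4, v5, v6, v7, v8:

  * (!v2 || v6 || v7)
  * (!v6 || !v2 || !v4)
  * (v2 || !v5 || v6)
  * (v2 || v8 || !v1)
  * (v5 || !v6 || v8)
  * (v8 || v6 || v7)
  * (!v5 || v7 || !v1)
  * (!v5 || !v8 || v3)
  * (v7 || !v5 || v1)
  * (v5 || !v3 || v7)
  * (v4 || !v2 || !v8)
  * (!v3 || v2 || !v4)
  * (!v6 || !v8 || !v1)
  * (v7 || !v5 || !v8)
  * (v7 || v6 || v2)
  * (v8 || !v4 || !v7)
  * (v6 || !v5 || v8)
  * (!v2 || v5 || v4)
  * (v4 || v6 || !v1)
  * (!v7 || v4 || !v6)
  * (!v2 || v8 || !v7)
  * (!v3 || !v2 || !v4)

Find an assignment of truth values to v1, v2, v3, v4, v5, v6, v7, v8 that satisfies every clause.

v1=1, v2=1, v3=0, v4=1, v5=0, v6=0, v7=1, v8=1

Set v1 = True and propagate.
Branch on v2: take v2 = True.
The remaining clauses are satisfied by v3 = False, v4 = True, v5 = False, v6 = False, v7 = True, v8 = True.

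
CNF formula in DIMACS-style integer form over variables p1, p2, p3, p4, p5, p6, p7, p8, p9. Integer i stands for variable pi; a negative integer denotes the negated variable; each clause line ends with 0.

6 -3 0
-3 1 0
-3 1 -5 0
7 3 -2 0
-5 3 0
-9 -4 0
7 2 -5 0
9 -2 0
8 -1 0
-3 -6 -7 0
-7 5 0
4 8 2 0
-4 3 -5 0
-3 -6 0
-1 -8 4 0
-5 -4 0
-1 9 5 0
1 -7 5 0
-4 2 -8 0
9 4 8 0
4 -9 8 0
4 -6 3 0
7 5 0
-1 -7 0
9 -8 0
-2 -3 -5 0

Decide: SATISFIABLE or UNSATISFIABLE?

UNSATISFIABLE

p3 = True:
  propagation gives p6=True; an empty clause results — contradiction.
p3 = False:
  propagation gives p5=False, p7=False; an empty clause results — contradiction.
Every branch closes, so no satisfying assignment exists.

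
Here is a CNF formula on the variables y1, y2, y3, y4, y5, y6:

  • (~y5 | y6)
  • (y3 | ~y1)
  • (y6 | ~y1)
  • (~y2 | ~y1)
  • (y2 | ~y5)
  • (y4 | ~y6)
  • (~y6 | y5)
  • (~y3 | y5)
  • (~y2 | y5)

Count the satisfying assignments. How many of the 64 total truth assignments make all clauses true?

4

The models are:
  y1=0 y2=0 y3=0 y4=0 y5=0 y6=0
  y1=0 y2=0 y3=0 y4=1 y5=0 y6=0
  y1=0 y2=1 y3=0 y4=1 y5=1 y6=1
  y1=0 y2=1 y3=1 y4=1 y5=1 y6=1
That's 4 in total.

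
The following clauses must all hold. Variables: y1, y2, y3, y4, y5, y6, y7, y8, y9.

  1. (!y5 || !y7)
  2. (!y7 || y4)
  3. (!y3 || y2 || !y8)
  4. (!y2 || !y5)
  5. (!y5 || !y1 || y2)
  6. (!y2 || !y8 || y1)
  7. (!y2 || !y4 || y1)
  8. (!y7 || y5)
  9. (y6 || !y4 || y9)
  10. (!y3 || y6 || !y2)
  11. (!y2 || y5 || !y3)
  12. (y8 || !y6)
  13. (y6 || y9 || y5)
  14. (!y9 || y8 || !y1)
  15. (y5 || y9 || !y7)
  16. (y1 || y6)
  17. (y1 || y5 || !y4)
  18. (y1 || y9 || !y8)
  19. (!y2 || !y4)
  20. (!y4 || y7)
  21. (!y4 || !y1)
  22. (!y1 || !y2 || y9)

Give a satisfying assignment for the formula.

y3 occurs only negated in the remaining clauses — set y3 = False.
Set y1 = True and propagate.
  then y4 is forced to False.
  then y7 is forced to False.
Set y2 = True and propagate.
  then y5 is forced to False.
  then y9 is forced to True.
  then y8 is forced to True.
y6 is now unconstrained; take y6 = False.
Every clause has at least one true literal under this assignment.
Check each clause:
  1. (!y7 || !y5) — !y7 is true.
  2. (!y7 || y4) — !y7 is true.
  3. (!y8 || y2 || !y3) — y2 is true.
  4. (!y2 || !y5) — !y5 is true.
  5. (!y5 || !y1 || y2) — y2 is true.
  6. (y1 || !y2 || !y8) — y1 is true.
  7. (!y4 || !y2 || y1) — y1 is true.
  8. (!y7 || y5) — !y7 is true.
  9. (y6 || !y4 || y9) — y9 is true.
  10. (!y3 || !y2 || y6) — !y3 is true.
  11. (y5 || !y3 || !y2) — !y3 is true.
  12. (y8 || !y6) — y8 is true.
  13. (y5 || y6 || y9) — y9 is true.
  14. (y8 || !y1 || !y9) — y8 is true.
  15. (y9 || !y7 || y5) — y9 is true.
  16. (y1 || y6) — y1 is true.
  17. (!y4 || y5 || y1) — y1 is true.
  18. (!y8 || y1 || y9) — y9 is true.
  19. (!y4 || !y2) — !y4 is true.
  20. (y7 || !y4) — !y4 is true.
  21. (!y4 || !y1) — !y4 is true.
  22. (y9 || !y1 || !y2) — y9 is true.

y1=1, y2=1, y3=0, y4=0, y5=0, y6=0, y7=0, y8=1, y9=1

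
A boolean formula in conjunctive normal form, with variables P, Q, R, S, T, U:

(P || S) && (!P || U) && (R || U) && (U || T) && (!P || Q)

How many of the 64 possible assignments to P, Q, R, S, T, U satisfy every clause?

Case analysis on P and U:
  P=T, U=T: forces Q=T; R, S, T free → 2^3 = 8.
  P=T, U=F: a clause becomes empty — 0.
  P=F, U=T: forces S=T; Q, R, T free → 2^3 = 8.
  P=F, U=F: remaining (Q,R,S,T) ∈ {(F,T,T,T); (T,T,T,T)} — 2.
Total: 8 + 0 + 8 + 2 = 18.

18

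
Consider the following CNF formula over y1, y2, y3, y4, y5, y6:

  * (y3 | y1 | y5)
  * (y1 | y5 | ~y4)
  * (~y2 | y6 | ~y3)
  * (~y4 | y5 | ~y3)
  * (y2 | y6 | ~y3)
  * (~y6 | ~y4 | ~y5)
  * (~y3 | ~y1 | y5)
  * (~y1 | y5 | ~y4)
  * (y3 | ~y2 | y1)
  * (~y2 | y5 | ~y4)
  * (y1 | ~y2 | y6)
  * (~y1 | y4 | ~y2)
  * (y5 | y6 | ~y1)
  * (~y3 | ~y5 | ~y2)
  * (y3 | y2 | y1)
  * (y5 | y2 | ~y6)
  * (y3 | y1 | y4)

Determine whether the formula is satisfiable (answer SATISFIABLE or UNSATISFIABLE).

Set y1 = True and propagate.
For the remaining variables, y2 = False, y3 = False, y4 = False, y5 = True, y6 = True works.
So y1 = T, y2 = F, y3 = F, y4 = F, y5 = T, y6 = T is a satisfying assignment.

SATISFIABLE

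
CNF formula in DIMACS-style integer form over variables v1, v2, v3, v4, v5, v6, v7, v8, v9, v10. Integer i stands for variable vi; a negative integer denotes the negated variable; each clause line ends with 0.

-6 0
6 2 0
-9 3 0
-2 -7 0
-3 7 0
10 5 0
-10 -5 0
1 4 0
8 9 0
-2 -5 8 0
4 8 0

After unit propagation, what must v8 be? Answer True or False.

(NOT v6) stands alone — v6 = False.
(v6 OR v2) with v6 = False leaves only v2, so v2 = True.
(NOT v2 OR NOT v7) with v2 = True leaves only NOT v7, so v7 = False.
From (NOT v3 OR v7) and v7 = False: v3 = False.
(v3 OR NOT v9): since v3 = False, the clause reduces to (NOT v9). v9 = False.
(v9 OR v8) with v9 = False leaves only v8, so v8 = True.

True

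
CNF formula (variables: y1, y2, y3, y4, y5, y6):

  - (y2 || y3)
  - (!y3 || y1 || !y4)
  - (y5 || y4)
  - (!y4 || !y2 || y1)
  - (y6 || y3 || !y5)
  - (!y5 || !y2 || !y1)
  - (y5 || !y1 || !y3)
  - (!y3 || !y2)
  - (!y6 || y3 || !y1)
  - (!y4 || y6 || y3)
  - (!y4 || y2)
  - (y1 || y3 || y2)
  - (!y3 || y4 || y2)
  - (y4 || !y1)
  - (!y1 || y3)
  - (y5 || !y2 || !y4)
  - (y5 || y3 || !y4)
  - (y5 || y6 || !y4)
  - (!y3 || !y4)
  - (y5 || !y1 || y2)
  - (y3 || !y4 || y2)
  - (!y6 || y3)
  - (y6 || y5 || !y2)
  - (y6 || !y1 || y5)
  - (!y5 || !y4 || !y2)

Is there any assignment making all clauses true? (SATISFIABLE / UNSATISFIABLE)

UNSATISFIABLE

y3 = True:
  propagation gives y2=False, y4=False; an empty clause results — contradiction.
y3 = False:
  propagation gives y2=True, y1=False, y4=False, y5=True; an empty clause results — contradiction.
Every branch closes, so no satisfying assignment exists.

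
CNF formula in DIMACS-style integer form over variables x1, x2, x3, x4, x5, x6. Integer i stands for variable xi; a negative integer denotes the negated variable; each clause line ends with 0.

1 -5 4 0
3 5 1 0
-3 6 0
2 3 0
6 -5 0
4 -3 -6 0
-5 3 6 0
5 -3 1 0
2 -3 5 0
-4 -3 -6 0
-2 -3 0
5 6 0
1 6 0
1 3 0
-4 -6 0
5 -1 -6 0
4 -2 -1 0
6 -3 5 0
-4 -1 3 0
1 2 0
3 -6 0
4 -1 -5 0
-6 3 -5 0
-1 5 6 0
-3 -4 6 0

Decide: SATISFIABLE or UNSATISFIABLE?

x3 = True:
  propagation gives x6=True, x4=True; an empty clause results — contradiction.
x3 = False:
  propagation gives x2=True, x1=True, x4=True; an empty clause results — contradiction.
Every branch closes, so no satisfying assignment exists.

UNSATISFIABLE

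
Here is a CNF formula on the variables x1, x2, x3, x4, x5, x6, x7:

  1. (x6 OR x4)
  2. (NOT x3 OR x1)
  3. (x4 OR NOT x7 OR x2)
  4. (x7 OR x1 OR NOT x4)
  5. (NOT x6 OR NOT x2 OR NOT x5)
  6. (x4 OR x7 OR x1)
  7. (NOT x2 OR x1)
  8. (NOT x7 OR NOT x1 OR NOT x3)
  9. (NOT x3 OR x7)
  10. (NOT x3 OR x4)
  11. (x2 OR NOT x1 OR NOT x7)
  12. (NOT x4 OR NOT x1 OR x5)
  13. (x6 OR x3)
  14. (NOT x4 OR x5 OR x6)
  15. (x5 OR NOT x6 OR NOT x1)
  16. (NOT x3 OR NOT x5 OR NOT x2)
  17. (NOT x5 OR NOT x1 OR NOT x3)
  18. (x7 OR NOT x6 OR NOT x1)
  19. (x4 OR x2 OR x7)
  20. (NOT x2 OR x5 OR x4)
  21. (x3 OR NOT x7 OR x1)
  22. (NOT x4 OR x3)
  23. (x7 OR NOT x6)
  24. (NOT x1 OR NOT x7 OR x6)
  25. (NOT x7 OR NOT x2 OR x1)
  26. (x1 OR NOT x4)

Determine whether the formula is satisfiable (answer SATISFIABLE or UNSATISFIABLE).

UNSATISFIABLE

x1 = True:
  x4 = True:
    propagation gives x5=True, x3=False; an empty clause results — contradiction.
  x4 = False:
    propagation gives x6=True, x3=False, x5=True, x2=False; an empty clause results — contradiction.
x1 = False:
  propagation gives x3=False, x2=False, x6=True, x7=False; an empty clause results — contradiction.
Every branch closes, so no satisfying assignment exists.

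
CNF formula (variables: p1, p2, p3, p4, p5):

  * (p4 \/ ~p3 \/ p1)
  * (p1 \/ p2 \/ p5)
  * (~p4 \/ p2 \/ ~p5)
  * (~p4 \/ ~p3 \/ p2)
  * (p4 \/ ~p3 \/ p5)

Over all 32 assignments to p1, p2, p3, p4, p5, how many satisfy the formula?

18

Split on p4, then p2.
  p4=1, p2=1: p1, p3, p5 free → 2^3 = 8.
  p4=1, p2=0: remaining (p1,p3,p5) ∈ {(1,0,0)} — 1.
  p4=0, p2=1: 5 of the 8 assignments to (p1,p3,p5) work.
  p4=0, p2=0: remaining (p1,p3,p5) ∈ {(0,0,1); (1,0,0); (1,0,1); (1,1,1)} — 4.
Total: 8 + 1 + 5 + 4 = 18.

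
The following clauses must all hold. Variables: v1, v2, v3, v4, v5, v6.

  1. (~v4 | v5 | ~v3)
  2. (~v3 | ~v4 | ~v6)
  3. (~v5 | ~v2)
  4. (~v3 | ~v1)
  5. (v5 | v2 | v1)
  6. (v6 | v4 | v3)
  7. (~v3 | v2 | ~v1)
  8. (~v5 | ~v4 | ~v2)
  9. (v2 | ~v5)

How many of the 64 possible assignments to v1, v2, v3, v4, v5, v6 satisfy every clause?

11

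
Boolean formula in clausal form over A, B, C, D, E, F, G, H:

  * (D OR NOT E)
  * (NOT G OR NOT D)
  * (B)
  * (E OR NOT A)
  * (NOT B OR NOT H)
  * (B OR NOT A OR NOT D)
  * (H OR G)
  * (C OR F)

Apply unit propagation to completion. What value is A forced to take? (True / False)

Unit clause (B) sets B = True.
In (NOT B OR NOT H), NOT B is now false; NOT H must hold, so H = False.
(G OR H): since H = False, the clause reduces to (G). G = True.
(NOT D OR NOT G) with G = True leaves only NOT D, so D = False.
(D OR NOT E) with D = False leaves only NOT E, so E = False.
(NOT A OR E) with E = False leaves only NOT A, so A = False.

False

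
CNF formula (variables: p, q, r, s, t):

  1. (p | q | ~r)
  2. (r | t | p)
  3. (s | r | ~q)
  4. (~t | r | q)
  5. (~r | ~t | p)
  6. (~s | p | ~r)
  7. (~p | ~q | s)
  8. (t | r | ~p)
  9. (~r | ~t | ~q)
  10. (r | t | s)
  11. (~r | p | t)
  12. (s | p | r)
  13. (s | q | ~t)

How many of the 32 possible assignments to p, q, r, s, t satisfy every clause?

6

Satisfying assignments:
  p=F q=T r=F s=T t=T
  p=T q=F r=T s=F t=F
  p=T q=F r=T s=T t=F
  p=T q=F r=T s=T t=T
  p=T q=T r=F s=T t=T
  p=T q=T r=T s=T t=F
Count: 6.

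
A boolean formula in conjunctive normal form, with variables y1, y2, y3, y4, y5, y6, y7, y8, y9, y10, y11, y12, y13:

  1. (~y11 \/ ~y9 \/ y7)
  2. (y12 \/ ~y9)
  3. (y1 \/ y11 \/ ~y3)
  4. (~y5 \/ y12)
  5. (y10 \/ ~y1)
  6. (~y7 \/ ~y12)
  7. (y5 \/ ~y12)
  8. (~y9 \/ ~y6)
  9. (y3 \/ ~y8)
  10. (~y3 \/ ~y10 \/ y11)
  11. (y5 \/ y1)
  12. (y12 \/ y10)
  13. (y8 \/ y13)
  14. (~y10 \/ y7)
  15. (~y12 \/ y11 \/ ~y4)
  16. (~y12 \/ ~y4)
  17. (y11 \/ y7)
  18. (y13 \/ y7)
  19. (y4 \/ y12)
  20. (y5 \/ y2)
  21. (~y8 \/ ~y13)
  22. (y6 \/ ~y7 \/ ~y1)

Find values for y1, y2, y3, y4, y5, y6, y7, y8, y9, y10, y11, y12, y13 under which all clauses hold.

y1=True, y2=True, y3=False, y4=True, y5=False, y6=True, y7=True, y8=False, y9=False, y10=True, y11=True, y12=False, y13=True

y2 occurs only positively in the remaining clauses — set y2 = True.
Pure literal: y9 appears only negated; assign y9 = False.
Set y1 = True and propagate.
  then y10 is forced to True.
  then y7 is forced to True.
  then y12 is forced to False.
  then y5 is forced to False.
  then y4 is forced to True.
  then y6 is forced to True.
Set y3 = False and propagate.
  then y8 is forced to False.
  then y13 is forced to True.
y11 is now unconstrained; take y11 = True.
Check each clause:
  1. (y7 \/ ~y11 \/ ~y9) — y7 is true.
  2. (y12 \/ ~y9) — ~y9 is true.
  3. (~y3 \/ y11 \/ y1) — y1 is true.
  4. (y12 \/ ~y5) — ~y5 is true.
  5. (y10 \/ ~y1) — y10 is true.
  6. (~y7 \/ ~y12) — ~y12 is true.
  7. (y5 \/ ~y12) — ~y12 is true.
  8. (~y6 \/ ~y9) — ~y9 is true.
  9. (~y8 \/ y3) — ~y8 is true.
  10. (y11 \/ ~y10 \/ ~y3) — y11 is true.
  11. (y1 \/ y5) — y1 is true.
  12. (y12 \/ y10) — y10 is true.
  13. (y13 \/ y8) — y13 is true.
  14. (~y10 \/ y7) — y7 is true.
  15. (~y12 \/ y11 \/ ~y4) — y11 is true.
  16. (~y4 \/ ~y12) — ~y12 is true.
  17. (y11 \/ y7) — y11 is true.
  18. (y7 \/ y13) — y13 is true.
  19. (y12 \/ y4) — y4 is true.
  20. (y5 \/ y2) — y2 is true.
  21. (~y13 \/ ~y8) — ~y8 is true.
  22. (y6 \/ ~y7 \/ ~y1) — y6 is true.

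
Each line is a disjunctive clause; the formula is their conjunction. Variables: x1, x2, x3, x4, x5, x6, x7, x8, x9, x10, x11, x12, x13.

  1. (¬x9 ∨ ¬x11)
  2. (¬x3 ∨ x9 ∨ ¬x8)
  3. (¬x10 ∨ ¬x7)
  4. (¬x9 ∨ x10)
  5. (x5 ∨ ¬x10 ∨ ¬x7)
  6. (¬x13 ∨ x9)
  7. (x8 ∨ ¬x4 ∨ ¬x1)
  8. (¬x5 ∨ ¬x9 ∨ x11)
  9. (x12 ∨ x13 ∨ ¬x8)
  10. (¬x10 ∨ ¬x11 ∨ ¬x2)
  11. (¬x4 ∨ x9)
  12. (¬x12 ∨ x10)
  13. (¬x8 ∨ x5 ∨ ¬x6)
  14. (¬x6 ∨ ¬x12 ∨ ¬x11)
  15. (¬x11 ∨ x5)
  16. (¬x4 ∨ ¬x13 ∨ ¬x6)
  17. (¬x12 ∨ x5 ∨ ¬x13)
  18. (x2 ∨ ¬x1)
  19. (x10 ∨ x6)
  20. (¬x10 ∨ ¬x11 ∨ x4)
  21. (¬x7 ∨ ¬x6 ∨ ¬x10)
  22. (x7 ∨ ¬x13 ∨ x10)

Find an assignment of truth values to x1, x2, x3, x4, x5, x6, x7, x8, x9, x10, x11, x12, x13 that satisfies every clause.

Pure literal: x1 appears only negated; assign x1 = False.
x3 occurs only negated in the remaining clauses — set x3 = False.
Try x2 = True.
Set x4 = False and propagate.
Set x5 = False and propagate.
  then x11 is forced to False.
The remaining clauses are satisfied by x6 = True, x7 = False, x8 = False, x9 = True, x10 = True, x12 = False, x13 = False.
Every clause has at least one true literal under this assignment.
Check each clause:
  1. (¬x9 ∨ ¬x11) — ¬x11 is true.
  2. (x9 ∨ ¬x3 ∨ ¬x8) — ¬x8 is true.
  3. (¬x10 ∨ ¬x7) — ¬x7 is true.
  4. (x10 ∨ ¬x9) — x10 is true.
  5. (x5 ∨ ¬x7 ∨ ¬x10) — ¬x7 is true.
  6. (¬x13 ∨ x9) — x9 is true.
  7. (x8 ∨ ¬x4 ∨ ¬x1) — ¬x4 is true.
  8. (¬x5 ∨ x11 ∨ ¬x9) — ¬x5 is true.
  9. (¬x8 ∨ x12 ∨ x13) — ¬x8 is true.
  10. (¬x11 ∨ ¬x2 ∨ ¬x10) — ¬x11 is true.
  11. (x9 ∨ ¬x4) — x9 is true.
  12. (x10 ∨ ¬x12) — x10 is true.
  13. (¬x6 ∨ ¬x8 ∨ x5) — ¬x8 is true.
  14. (¬x6 ∨ ¬x11 ∨ ¬x12) — ¬x12 is true.
  15. (x5 ∨ ¬x11) — ¬x11 is true.
  16. (¬x13 ∨ ¬x6 ∨ ¬x4) — ¬x13 is true.
  17. (x5 ∨ ¬x12 ∨ ¬x13) — ¬x13 is true.
  18. (¬x1 ∨ x2) — x2 is true.
  19. (x6 ∨ x10) — x10 is true.
  20. (¬x10 ∨ ¬x11 ∨ x4) — ¬x11 is true.
  21. (¬x10 ∨ ¬x7 ∨ ¬x6) — ¬x7 is true.
  22. (¬x13 ∨ x7 ∨ x10) — x10 is true.

x1=False, x2=True, x3=False, x4=False, x5=False, x6=True, x7=False, x8=False, x9=True, x10=True, x11=False, x12=False, x13=False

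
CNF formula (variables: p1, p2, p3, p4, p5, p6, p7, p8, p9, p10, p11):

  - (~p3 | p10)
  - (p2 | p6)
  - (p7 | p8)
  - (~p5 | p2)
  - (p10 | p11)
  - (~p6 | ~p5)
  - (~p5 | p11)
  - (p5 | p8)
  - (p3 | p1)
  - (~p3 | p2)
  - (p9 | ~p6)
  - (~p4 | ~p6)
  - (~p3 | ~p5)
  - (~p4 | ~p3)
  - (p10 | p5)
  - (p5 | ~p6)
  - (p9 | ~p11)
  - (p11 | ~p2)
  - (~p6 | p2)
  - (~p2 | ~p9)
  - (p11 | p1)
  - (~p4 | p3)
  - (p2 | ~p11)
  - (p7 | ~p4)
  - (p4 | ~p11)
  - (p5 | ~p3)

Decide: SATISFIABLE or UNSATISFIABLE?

p5 = True:
  propagation gives p2=True, p6=False, p11=True, p3=False; an empty clause results — contradiction.
p5 = False:
  propagation gives p8=True, p10=True, p6=False, p2=True; an empty clause results — contradiction.
Every branch closes, so no satisfying assignment exists.

UNSATISFIABLE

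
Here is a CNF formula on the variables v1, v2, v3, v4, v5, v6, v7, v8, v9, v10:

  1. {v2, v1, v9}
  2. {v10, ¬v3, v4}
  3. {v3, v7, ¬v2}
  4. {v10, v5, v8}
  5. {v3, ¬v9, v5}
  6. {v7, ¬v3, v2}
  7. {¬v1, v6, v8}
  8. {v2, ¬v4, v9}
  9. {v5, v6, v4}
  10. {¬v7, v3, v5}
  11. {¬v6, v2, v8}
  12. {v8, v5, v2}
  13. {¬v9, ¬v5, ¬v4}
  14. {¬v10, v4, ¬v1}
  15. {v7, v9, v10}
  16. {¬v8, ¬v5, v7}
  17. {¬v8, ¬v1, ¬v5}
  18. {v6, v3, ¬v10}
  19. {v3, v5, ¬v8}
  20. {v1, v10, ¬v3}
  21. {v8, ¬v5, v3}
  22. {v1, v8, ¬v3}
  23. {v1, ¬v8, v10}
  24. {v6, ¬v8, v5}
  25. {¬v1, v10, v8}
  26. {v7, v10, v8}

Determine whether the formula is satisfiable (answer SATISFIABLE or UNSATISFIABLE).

SATISFIABLE

Try v1 = True.
Try v2 = True.
For the remaining variables, v3 = True, v4 = True, v5 = False, v6 = True, v7 = True, v8 = True, v9 = False, v10 = False works.
So v1=1, v2=1, v3=1, v4=1, v5=0, v6=1, v7=1, v8=1, v9=0, v10=0 is a satisfying assignment.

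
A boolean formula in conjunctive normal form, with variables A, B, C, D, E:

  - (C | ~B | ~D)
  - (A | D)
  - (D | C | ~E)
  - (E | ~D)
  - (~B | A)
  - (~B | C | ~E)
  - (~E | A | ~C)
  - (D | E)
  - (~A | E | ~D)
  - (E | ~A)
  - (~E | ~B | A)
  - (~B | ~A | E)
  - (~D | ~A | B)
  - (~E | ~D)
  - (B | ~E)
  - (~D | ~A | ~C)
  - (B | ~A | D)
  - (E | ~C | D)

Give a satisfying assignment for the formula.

A=T, B=T, C=T, D=F, E=T

Branch on A: take A = True.
  then E is forced to True.
  then D is forced to False.
  then C is forced to True.
  then B is forced to True.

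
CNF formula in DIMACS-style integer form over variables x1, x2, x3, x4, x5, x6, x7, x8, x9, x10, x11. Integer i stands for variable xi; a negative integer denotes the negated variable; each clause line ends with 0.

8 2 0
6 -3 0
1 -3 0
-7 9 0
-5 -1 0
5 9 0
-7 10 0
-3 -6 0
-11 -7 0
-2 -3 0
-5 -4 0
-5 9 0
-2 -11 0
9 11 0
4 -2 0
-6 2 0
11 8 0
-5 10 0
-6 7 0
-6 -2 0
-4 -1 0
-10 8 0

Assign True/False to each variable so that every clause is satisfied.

x1=False, x2=False, x3=False, x4=True, x5=False, x6=False, x7=False, x8=True, x9=True, x10=True, x11=True

Check each clause:
  1. (x2 OR x8) — x8 is true.
  2. (NOT x3 OR x6) — NOT x3 is true.
  3. (NOT x3 OR x1) — NOT x3 is true.
  4. (x9 OR NOT x7) — x9 is true.
  5. (NOT x5 OR NOT x1) — NOT x5 is true.
  6. (x5 OR x9) — x9 is true.
  7. (NOT x7 OR x10) — NOT x7 is true.
  8. (NOT x3 OR NOT x6) — NOT x6 is true.
  9. (NOT x11 OR NOT x7) — NOT x7 is true.
  10. (NOT x3 OR NOT x2) — NOT x3 is true.
  11. (NOT x4 OR NOT x5) — NOT x5 is true.
  12. (x9 OR NOT x5) — x9 is true.
  13. (NOT x11 OR NOT x2) — NOT x2 is true.
  14. (x11 OR x9) — x9 is true.
  15. (x4 OR NOT x2) — x4 is true.
  16. (NOT x6 OR x2) — NOT x6 is true.
  17. (x11 OR x8) — x8 is true.
  18. (x10 OR NOT x5) — x10 is true.
  19. (x7 OR NOT x6) — NOT x6 is true.
  20. (NOT x2 OR NOT x6) — NOT x6 is true.
  21. (NOT x1 OR NOT x4) — NOT x1 is true.
  22. (NOT x10 OR x8) — x8 is true.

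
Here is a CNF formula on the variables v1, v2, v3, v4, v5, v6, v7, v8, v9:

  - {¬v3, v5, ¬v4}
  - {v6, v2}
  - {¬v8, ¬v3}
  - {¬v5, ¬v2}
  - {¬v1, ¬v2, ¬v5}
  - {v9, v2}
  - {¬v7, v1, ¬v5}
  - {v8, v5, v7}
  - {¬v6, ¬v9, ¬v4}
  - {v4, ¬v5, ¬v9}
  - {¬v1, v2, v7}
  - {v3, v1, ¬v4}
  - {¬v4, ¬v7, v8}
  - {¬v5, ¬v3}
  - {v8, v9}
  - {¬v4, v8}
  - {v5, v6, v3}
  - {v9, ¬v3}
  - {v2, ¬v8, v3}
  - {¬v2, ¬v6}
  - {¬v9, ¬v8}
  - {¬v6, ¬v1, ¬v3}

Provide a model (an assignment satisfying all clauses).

v1=True  v2=False  v3=False  v4=False  v5=False  v6=True  v7=True  v8=False  v9=True

Set v1 = True and propagate.
Branch on v2: take v2 = False.
  then v6 is forced to True.
  then v9 is forced to True.
  then v4 is forced to False.
  then v5 is forced to False.
  then v7 is forced to True.
  then v8 is forced to False.
  then v3 is forced to False.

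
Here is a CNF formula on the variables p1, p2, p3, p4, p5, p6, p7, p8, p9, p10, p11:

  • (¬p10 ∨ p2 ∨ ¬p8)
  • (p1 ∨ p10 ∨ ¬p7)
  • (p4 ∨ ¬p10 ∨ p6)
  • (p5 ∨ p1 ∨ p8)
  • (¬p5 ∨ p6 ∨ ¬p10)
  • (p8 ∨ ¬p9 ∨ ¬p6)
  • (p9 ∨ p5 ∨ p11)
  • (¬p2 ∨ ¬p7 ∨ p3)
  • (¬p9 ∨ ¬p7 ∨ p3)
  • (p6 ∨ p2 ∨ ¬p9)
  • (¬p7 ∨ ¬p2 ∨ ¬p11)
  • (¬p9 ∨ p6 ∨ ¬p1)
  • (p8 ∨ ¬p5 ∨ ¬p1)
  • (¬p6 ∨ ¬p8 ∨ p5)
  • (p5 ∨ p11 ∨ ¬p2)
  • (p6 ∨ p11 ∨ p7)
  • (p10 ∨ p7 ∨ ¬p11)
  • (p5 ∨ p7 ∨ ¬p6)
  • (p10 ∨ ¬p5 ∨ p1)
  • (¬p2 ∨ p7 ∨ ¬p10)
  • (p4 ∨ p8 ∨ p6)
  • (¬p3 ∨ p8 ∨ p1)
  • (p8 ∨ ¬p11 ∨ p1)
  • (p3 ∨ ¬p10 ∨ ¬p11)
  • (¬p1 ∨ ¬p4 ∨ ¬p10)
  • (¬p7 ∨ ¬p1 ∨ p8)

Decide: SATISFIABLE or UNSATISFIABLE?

SATISFIABLE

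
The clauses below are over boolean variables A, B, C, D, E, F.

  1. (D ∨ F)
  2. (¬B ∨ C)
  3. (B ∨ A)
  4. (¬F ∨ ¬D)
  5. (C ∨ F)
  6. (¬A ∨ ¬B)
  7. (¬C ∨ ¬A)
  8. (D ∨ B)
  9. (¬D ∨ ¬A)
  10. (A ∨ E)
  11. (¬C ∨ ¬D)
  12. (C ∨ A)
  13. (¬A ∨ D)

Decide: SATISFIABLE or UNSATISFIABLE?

SATISFIABLE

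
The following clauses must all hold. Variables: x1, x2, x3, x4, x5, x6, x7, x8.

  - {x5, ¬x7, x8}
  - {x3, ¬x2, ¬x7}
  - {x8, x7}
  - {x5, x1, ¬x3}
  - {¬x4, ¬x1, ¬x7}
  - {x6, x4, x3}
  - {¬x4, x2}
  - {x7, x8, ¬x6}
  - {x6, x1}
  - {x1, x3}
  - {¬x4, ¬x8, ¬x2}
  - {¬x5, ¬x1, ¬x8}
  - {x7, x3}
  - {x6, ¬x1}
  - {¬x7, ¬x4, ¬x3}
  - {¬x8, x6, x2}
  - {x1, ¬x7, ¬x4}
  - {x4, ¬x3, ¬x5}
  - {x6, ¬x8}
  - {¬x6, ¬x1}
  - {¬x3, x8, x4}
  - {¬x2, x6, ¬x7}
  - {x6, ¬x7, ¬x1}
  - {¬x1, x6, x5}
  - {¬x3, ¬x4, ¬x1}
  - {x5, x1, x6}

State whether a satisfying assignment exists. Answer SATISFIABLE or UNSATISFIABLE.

UNSATISFIABLE

x1 = True:
  propagation gives x6=True; an empty clause results — contradiction.
x1 = False:
  propagation gives x6=True, x3=True, x5=True, x4=True; an empty clause results — contradiction.
Every branch closes, so no satisfying assignment exists.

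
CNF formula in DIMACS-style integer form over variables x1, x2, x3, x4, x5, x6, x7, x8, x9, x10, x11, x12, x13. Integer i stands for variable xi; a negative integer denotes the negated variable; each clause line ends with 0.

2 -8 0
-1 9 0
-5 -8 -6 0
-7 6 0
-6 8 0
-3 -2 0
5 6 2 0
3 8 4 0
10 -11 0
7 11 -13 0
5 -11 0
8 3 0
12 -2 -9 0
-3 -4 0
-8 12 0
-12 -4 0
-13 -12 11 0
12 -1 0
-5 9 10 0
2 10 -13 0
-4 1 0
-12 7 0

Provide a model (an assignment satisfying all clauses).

x1 = False, x2 = True, x3 = False, x4 = False, x5 = False, x6 = True, x7 = True, x8 = True, x9 = True, x10 = True, x11 = False, x12 = True, x13 = False

Check each clause:
  1. (x2 OR NOT x8) — x2 is true.
  2. (NOT x1 OR x9) — x9 is true.
  3. (NOT x6 OR NOT x5 OR NOT x8) — NOT x5 is true.
  4. (x6 OR NOT x7) — x6 is true.
  5. (NOT x6 OR x8) — x8 is true.
  6. (NOT x3 OR NOT x2) — NOT x3 is true.
  7. (x5 OR x2 OR x6) — x2 is true.
  8. (x8 OR x3 OR x4) — x8 is true.
  9. (x10 OR NOT x11) — x10 is true.
  10. (x7 OR NOT x13 OR x11) — NOT x13 is true.
  11. (x5 OR NOT x11) — NOT x11 is true.
  12. (x8 OR x3) — x8 is true.
  13. (x12 OR NOT x2 OR NOT x9) — x12 is true.
  14. (NOT x3 OR NOT x4) — NOT x4 is true.
  15. (NOT x8 OR x12) — x12 is true.
  16. (NOT x12 OR NOT x4) — NOT x4 is true.
  17. (NOT x12 OR x11 OR NOT x13) — NOT x13 is true.
  18. (x12 OR NOT x1) — x12 is true.
  19. (x10 OR x9 OR NOT x5) — x9 is true.
  20. (x2 OR NOT x13 OR x10) — x2 is true.
  21. (x1 OR NOT x4) — NOT x4 is true.
  22. (x7 OR NOT x12) — x7 is true.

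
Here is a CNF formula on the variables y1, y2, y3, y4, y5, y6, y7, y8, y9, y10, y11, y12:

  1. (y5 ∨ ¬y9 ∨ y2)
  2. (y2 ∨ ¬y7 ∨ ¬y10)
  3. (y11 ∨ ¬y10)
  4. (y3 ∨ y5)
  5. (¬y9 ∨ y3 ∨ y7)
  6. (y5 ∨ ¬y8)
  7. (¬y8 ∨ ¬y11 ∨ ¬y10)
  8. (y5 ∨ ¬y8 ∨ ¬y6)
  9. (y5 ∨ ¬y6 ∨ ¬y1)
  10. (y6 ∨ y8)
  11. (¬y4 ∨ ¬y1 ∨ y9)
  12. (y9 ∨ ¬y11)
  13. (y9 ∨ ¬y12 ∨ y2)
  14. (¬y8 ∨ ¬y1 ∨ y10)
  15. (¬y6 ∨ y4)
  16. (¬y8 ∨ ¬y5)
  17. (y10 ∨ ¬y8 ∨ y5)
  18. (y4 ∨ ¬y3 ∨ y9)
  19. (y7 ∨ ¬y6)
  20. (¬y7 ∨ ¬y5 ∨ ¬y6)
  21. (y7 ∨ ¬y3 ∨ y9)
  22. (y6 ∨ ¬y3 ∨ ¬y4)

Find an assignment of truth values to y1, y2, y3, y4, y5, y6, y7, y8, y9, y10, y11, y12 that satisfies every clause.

y1=False  y2=True  y3=True  y4=True  y5=False  y6=True  y7=True  y8=False  y9=True  y10=False  y11=True  y12=False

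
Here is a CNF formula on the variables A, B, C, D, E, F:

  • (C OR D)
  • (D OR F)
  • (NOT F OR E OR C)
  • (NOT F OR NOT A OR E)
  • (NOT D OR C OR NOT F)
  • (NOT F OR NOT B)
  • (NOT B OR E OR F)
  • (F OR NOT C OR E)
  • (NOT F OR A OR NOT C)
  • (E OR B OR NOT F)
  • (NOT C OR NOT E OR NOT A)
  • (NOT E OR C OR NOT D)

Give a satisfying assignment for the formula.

A = 0  B = 0  C = 1  D = 1  E = 1  F = 0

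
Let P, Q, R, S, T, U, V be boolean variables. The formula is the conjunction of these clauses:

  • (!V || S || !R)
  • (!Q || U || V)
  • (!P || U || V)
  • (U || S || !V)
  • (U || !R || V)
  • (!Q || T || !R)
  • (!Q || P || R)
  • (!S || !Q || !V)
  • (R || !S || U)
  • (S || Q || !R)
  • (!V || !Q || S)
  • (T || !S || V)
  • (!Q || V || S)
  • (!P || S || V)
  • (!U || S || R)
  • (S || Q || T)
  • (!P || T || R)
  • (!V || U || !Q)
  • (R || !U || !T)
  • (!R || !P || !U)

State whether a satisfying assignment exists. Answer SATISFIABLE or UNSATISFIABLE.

Try P = False.
Set Q = False and propagate.
For the remaining variables, R = False, S = True, T = False, U = True, V = True works.
So P=0, Q=0, R=0, S=1, T=0, U=1, V=1 is a satisfying assignment.

SATISFIABLE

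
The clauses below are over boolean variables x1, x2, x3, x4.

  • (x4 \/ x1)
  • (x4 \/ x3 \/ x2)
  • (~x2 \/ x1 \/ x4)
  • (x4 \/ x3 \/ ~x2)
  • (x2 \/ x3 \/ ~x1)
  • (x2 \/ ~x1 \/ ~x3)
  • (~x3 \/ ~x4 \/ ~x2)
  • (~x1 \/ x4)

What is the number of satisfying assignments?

Satisfying assignments:
  x1=F x2=F x3=F x4=T
  x1=F x2=F x3=T x4=T
  x1=F x2=T x3=F x4=T
  x1=T x2=T x3=F x4=T
That's 4 in total.

4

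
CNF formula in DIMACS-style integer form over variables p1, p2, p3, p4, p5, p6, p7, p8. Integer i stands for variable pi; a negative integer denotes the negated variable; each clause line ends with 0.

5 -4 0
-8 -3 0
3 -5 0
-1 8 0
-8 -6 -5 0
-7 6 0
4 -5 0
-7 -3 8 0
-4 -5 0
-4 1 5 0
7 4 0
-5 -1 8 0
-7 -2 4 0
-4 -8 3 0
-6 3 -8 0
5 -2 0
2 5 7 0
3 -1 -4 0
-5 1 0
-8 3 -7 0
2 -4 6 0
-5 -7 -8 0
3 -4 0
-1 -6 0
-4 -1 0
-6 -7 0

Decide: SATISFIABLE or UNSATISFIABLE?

p4 = True:
  propagation gives p5=True; an empty clause results — contradiction.
p4 = False:
  propagation gives p5=False, p7=True, p6=True; an empty clause results — contradiction.
Every branch closes, so no satisfying assignment exists.

UNSATISFIABLE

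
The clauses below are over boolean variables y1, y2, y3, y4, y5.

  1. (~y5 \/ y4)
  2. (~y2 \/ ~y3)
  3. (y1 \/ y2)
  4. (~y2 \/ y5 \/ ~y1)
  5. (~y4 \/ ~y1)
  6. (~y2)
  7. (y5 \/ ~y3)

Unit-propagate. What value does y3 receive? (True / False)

(~y2) is a unit clause: y2 = False.
(y1 \/ y2): since y2 = False, the clause reduces to (y1). y1 = True.
In (~y1 \/ ~y4), ~y1 is now false; ~y4 must hold, so y4 = False.
(y4 \/ ~y5): since y4 = False, the clause reduces to (~y5). y5 = False.
(~y3 \/ y5) with y5 = False leaves only ~y3, so y3 = False.

False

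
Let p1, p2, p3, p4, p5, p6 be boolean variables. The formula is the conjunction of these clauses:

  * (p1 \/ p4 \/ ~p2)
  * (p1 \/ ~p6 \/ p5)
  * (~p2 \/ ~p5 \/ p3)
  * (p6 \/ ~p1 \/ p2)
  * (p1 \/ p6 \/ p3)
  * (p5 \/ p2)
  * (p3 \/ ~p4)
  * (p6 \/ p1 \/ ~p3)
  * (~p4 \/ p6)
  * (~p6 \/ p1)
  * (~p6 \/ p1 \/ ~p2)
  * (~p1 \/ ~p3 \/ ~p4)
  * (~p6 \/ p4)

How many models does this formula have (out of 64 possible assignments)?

3

Satisfying assignments:
  p1=1 p2=1 p3=0 p4=0 p5=0 p6=0
  p1=1 p2=1 p3=1 p4=0 p5=0 p6=0
  p1=1 p2=1 p3=1 p4=0 p5=1 p6=0
Count: 3.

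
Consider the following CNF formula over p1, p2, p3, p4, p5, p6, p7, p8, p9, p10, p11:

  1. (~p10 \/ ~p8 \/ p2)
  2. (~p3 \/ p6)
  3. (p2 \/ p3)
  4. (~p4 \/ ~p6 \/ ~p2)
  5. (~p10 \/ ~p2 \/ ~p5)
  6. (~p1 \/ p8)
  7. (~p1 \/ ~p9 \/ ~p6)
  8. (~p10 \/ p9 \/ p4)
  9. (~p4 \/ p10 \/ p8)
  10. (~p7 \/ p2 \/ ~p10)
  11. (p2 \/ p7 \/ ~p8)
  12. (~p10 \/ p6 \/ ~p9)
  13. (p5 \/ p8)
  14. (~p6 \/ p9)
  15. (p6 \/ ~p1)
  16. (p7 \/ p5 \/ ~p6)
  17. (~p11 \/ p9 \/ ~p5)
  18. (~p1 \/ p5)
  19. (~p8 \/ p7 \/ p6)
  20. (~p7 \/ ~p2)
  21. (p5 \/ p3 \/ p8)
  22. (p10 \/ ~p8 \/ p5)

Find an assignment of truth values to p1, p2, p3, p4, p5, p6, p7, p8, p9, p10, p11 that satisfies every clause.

p1=F, p2=F, p3=T, p4=T, p5=T, p6=T, p7=T, p8=T, p9=T, p10=F, p11=T

p1 occurs only negated in the remaining clauses — set p1 = False.
Branch on p2: take p2 = False.
  then p3 is forced to True.
  then p6 is forced to True.
  then p9 is forced to True.
Set p4 = True and propagate.
Branch on p5: take p5 = True.
The remaining clauses are satisfied by p7 = True, p8 = True, p10 = False, p11 = True.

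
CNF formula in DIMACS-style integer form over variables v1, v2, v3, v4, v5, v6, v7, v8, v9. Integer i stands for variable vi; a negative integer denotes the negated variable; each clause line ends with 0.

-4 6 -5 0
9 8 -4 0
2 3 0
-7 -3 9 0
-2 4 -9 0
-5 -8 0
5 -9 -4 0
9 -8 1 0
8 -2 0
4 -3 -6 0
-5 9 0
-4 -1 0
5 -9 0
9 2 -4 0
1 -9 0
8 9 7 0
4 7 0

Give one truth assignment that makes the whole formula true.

v1=True, v2=False, v3=True, v4=False, v5=True, v6=False, v7=True, v8=False, v9=True

Check each clause:
  1. {¬v4, v6, ¬v5} — ¬v4 is true.
  2. {v8, ¬v4, v9} — v9 is true.
  3. {v2, v3} — v3 is true.
  4. {v9, ¬v3, ¬v7} — v9 is true.
  5. {¬v9, ¬v2, v4} — ¬v2 is true.
  6. {¬v5, ¬v8} — ¬v8 is true.
  7. {¬v4, ¬v9, v5} — ¬v4 is true.
  8. {¬v8, v9, v1} — ¬v8 is true.
  9. {¬v2, v8} — ¬v2 is true.
  10. {¬v6, v4, ¬v3} — ¬v6 is true.
  11. {¬v5, v9} — v9 is true.
  12. {¬v1, ¬v4} — ¬v4 is true.
  13. {¬v9, v5} — v5 is true.
  14. {¬v4, v2, v9} — v9 is true.
  15. {v1, ¬v9} — v1 is true.
  16. {v7, v8, v9} — v9 is true.
  17. {v4, v7} — v7 is true.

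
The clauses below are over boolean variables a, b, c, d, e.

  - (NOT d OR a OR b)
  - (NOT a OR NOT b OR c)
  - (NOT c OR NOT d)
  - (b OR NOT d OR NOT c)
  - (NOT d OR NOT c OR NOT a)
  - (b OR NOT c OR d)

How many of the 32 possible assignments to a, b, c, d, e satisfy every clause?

14

Case analysis on c and d:
  c=T, d=T: a clause becomes empty — 0.
  c=T, d=F: remaining (a,b,e) ∈ {(F,T,F); (F,T,T); (T,T,F); (T,T,T)} — 4.
  c=F, d=T: remaining (a,b,e) ∈ {(F,T,F); (F,T,T); (T,F,F); (T,F,T)} — 4.
  c=F, d=F: e free; 3 ways for (a,b) × 2^1 = 6.
Total: 0 + 4 + 4 + 6 = 14.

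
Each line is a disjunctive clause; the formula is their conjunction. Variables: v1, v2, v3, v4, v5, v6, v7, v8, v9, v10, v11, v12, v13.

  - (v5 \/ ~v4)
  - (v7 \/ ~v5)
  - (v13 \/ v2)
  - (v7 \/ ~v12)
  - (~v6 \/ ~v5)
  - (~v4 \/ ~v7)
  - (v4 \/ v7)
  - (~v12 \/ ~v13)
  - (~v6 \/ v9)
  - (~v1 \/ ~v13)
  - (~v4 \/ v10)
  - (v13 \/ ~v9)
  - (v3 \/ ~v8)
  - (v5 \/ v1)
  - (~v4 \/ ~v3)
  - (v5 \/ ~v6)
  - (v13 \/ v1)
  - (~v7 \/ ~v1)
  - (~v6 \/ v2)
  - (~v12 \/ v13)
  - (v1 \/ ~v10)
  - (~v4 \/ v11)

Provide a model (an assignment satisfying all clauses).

v1=F, v2=T, v3=F, v4=F, v5=T, v6=F, v7=T, v8=F, v9=F, v10=F, v11=T, v12=F, v13=T

Check each clause:
  1. (v5 \/ ~v4) — ~v4 is true.
  2. (~v5 \/ v7) — v7 is true.
  3. (v13 \/ v2) — v2 is true.
  4. (v7 \/ ~v12) — ~v12 is true.
  5. (~v5 \/ ~v6) — ~v6 is true.
  6. (~v7 \/ ~v4) — ~v4 is true.
  7. (v4 \/ v7) — v7 is true.
  8. (~v13 \/ ~v12) — ~v12 is true.
  9. (~v6 \/ v9) — ~v6 is true.
  10. (~v13 \/ ~v1) — ~v1 is true.
  11. (v10 \/ ~v4) — ~v4 is true.
  12. (~v9 \/ v13) — v13 is true.
  13. (~v8 \/ v3) — ~v8 is true.
  14. (v5 \/ v1) — v5 is true.
  15. (~v4 \/ ~v3) — ~v4 is true.
  16. (~v6 \/ v5) — ~v6 is true.
  17. (v13 \/ v1) — v13 is true.
  18. (~v1 \/ ~v7) — ~v1 is true.
  19. (v2 \/ ~v6) — ~v6 is true.
  20. (v13 \/ ~v12) — ~v12 is true.
  21. (~v10 \/ v1) — ~v10 is true.
  22. (v11 \/ ~v4) — v11 is true.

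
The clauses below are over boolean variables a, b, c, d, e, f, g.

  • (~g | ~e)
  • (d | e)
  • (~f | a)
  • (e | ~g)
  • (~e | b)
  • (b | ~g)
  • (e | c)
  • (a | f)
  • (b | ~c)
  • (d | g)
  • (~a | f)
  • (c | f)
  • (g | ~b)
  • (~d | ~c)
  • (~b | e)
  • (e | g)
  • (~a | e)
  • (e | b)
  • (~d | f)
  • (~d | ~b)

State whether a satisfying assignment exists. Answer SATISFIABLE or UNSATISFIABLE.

UNSATISFIABLE

e = True:
  propagation gives g=False, b=True; an empty clause results — contradiction.
e = False:
  propagation gives d=True, g=False; an empty clause results — contradiction.
Every branch closes, so no satisfying assignment exists.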